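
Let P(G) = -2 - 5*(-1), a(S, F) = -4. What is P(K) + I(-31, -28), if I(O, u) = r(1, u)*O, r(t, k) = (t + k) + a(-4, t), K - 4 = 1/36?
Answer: 964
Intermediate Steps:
K = 145/36 (K = 4 + 1/36 = 145/36 ≈ 4.0278)
r(t, k) = -4 + k + t (r(t, k) = (t + k) - 4 = (k + t) - 4 = -4 + k + t)
I(O, u) = O*(-3 + u) (I(O, u) = (-4 + u + 1)*O = (-3 + u)*O = O*(-3 + u))
P(G) = 3 (P(G) = -2 + 5 = 3)
P(K) + I(-31, -28) = 3 - 31*(-3 - 28) = 3 - 31*(-31) = 3 + 961 = 964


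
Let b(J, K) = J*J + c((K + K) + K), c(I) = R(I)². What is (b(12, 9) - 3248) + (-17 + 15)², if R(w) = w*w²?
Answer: 387417389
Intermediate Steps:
R(w) = w³
c(I) = I⁶ (c(I) = (I³)² = I⁶)
b(J, K) = J² + 729*K⁶ (b(J, K) = J*J + ((K + K) + K)⁶ = J² + (2*K + K)⁶ = J² + (3*K)⁶ = J² + 729*K⁶)
(b(12, 9) - 3248) + (-17 + 15)² = ((12² + 729*9⁶) - 3248) + (-17 + 15)² = ((144 + 729*531441) - 3248) + (-2)² = ((144 + 387420489) - 3248) + 4 = (387420633 - 3248) + 4 = 387417385 + 4 = 387417389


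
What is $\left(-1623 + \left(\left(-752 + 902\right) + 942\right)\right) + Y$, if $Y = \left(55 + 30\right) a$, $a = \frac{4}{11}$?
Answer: $- \frac{5501}{11} \approx -500.09$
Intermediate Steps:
$a = \frac{4}{11}$ ($a = 4 \cdot \frac{1}{11} = \frac{4}{11} \approx 0.36364$)
$Y = \frac{340}{11}$ ($Y = \left(55 + 30\right) \frac{4}{11} = 85 \cdot \frac{4}{11} = \frac{340}{11} \approx 30.909$)
$\left(-1623 + \left(\left(-752 + 902\right) + 942\right)\right) + Y = \left(-1623 + \left(\left(-752 + 902\right) + 942\right)\right) + \frac{340}{11} = \left(-1623 + \left(150 + 942\right)\right) + \frac{340}{11} = \left(-1623 + 1092\right) + \frac{340}{11} = -531 + \frac{340}{11} = - \frac{5501}{11}$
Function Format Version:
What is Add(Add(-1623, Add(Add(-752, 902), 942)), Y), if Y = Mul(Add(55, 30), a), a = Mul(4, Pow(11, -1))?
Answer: Rational(-5501, 11) ≈ -500.09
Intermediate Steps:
a = Rational(4, 11) (a = Mul(4, Rational(1, 11)) = Rational(4, 11) ≈ 0.36364)
Y = Rational(340, 11) (Y = Mul(Add(55, 30), Rational(4, 11)) = Mul(85, Rational(4, 11)) = Rational(340, 11) ≈ 30.909)
Add(Add(-1623, Add(Add(-752, 902), 942)), Y) = Add(Add(-1623, Add(Add(-752, 902), 942)), Rational(340, 11)) = Add(Add(-1623, Add(150, 942)), Rational(340, 11)) = Add(Add(-1623, 1092), Rational(340, 11)) = Add(-531, Rational(340, 11)) = Rational(-5501, 11)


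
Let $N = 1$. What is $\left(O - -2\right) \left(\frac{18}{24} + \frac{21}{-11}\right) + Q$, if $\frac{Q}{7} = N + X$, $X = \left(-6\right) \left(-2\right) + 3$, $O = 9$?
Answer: $\frac{397}{4} \approx 99.25$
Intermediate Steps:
$X = 15$ ($X = 12 + 3 = 15$)
$Q = 112$ ($Q = 7 \left(1 + 15\right) = 7 \cdot 16 = 112$)
$\left(O - -2\right) \left(\frac{18}{24} + \frac{21}{-11}\right) + Q = \left(9 - -2\right) \left(\frac{18}{24} + \frac{21}{-11}\right) + 112 = \left(9 + 2\right) \left(18 \cdot \frac{1}{24} + 21 \left(- \frac{1}{11}\right)\right) + 112 = 11 \left(\frac{3}{4} - \frac{21}{11}\right) + 112 = 11 \left(- \frac{51}{44}\right) + 112 = - \frac{51}{4} + 112 = \frac{397}{4}$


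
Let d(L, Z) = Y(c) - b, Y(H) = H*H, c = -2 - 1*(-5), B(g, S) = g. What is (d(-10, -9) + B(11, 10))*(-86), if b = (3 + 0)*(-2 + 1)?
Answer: -1978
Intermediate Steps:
c = 3 (c = -2 + 5 = 3)
Y(H) = H²
b = -3 (b = 3*(-1) = -3)
d(L, Z) = 12 (d(L, Z) = 3² - 1*(-3) = 9 + 3 = 12)
(d(-10, -9) + B(11, 10))*(-86) = (12 + 11)*(-86) = 23*(-86) = -1978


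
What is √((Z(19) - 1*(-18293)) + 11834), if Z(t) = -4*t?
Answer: 9*√371 ≈ 173.35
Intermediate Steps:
√((Z(19) - 1*(-18293)) + 11834) = √((-4*19 - 1*(-18293)) + 11834) = √((-76 + 18293) + 11834) = √(18217 + 11834) = √30051 = 9*√371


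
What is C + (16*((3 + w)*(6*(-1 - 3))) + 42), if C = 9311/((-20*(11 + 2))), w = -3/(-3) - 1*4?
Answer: 1609/260 ≈ 6.1885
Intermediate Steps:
w = -3 (w = -3*(-1/3) - 4 = 1 - 4 = -3)
C = -9311/260 (C = 9311/((-20*13)) = 9311/(-260) = 9311*(-1/260) = -9311/260 ≈ -35.812)
C + (16*((3 + w)*(6*(-1 - 3))) + 42) = -9311/260 + (16*((3 - 3)*(6*(-1 - 3))) + 42) = -9311/260 + (16*(0*(6*(-4))) + 42) = -9311/260 + (16*(0*(-24)) + 42) = -9311/260 + (16*0 + 42) = -9311/260 + (0 + 42) = -9311/260 + 42 = 1609/260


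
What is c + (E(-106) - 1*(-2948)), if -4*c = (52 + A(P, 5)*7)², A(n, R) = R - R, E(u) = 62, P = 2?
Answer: 2334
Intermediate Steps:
A(n, R) = 0
c = -676 (c = -(52 + 0*7)²/4 = -(52 + 0)²/4 = -¼*52² = -¼*2704 = -676)
c + (E(-106) - 1*(-2948)) = -676 + (62 - 1*(-2948)) = -676 + (62 + 2948) = -676 + 3010 = 2334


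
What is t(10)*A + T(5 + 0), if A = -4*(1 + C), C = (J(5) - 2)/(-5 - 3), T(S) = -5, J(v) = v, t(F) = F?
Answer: -30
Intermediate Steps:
C = -3/8 (C = (5 - 2)/(-5 - 3) = 3/(-8) = 3*(-⅛) = -3/8 ≈ -0.37500)
A = -5/2 (A = -4*(1 - 3/8) = -4*5/8 = -5/2 ≈ -2.5000)
t(10)*A + T(5 + 0) = 10*(-5/2) - 5 = -25 - 5 = -30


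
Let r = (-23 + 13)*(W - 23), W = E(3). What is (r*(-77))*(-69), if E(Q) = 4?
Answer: 1009470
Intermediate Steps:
W = 4
r = 190 (r = (-23 + 13)*(4 - 23) = -10*(-19) = 190)
(r*(-77))*(-69) = (190*(-77))*(-69) = -14630*(-69) = 1009470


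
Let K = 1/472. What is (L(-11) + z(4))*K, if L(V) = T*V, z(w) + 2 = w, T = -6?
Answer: 17/118 ≈ 0.14407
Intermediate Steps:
z(w) = -2 + w
K = 1/472 ≈ 0.0021186
L(V) = -6*V
(L(-11) + z(4))*K = (-6*(-11) + (-2 + 4))*(1/472) = (66 + 2)*(1/472) = 68*(1/472) = 17/118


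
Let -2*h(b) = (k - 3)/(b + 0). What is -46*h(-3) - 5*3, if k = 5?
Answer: -91/3 ≈ -30.333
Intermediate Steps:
h(b) = -1/b (h(b) = -(5 - 3)/(2*(b + 0)) = -1/b)
-46*h(-3) - 5*3 = -(-46)/(-3) - 5*3 = -(-46)*(-1)/3 - 15 = -46*⅓ - 15 = -46/3 - 15 = -91/3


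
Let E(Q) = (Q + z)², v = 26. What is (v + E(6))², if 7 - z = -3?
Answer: 79524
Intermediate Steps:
z = 10 (z = 7 - 1*(-3) = 7 + 3 = 10)
E(Q) = (10 + Q)² (E(Q) = (Q + 10)² = (10 + Q)²)
(v + E(6))² = (26 + (10 + 6)²)² = (26 + 16²)² = (26 + 256)² = 282² = 79524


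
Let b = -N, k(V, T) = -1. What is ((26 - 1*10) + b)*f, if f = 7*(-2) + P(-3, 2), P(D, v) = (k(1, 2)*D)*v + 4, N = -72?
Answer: -352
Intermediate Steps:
P(D, v) = 4 - D*v (P(D, v) = (-D)*v + 4 = -D*v + 4 = 4 - D*v)
f = -4 (f = 7*(-2) + (4 - 1*(-3)*2) = -14 + (4 + 6) = -14 + 10 = -4)
b = 72 (b = -1*(-72) = 72)
((26 - 1*10) + b)*f = ((26 - 1*10) + 72)*(-4) = ((26 - 10) + 72)*(-4) = (16 + 72)*(-4) = 88*(-4) = -352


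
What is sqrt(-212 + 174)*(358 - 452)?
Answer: -94*I*sqrt(38) ≈ -579.46*I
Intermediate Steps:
sqrt(-212 + 174)*(358 - 452) = sqrt(-38)*(-94) = (I*sqrt(38))*(-94) = -94*I*sqrt(38)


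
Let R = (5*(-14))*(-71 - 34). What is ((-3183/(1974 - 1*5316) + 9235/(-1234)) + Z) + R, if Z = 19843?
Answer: 9343146488/343669 ≈ 27186.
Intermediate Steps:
R = 7350 (R = -70*(-105) = 7350)
((-3183/(1974 - 1*5316) + 9235/(-1234)) + Z) + R = ((-3183/(1974 - 1*5316) + 9235/(-1234)) + 19843) + 7350 = ((-3183/(1974 - 5316) + 9235*(-1/1234)) + 19843) + 7350 = ((-3183/(-3342) - 9235/1234) + 19843) + 7350 = ((-3183*(-1/3342) - 9235/1234) + 19843) + 7350 = ((1061/1114 - 9235/1234) + 19843) + 7350 = (-2244629/343669 + 19843) + 7350 = 6817179338/343669 + 7350 = 9343146488/343669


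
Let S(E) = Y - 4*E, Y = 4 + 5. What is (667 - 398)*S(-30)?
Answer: 34701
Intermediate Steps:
Y = 9
S(E) = 9 - 4*E
(667 - 398)*S(-30) = (667 - 398)*(9 - 4*(-30)) = 269*(9 + 120) = 269*129 = 34701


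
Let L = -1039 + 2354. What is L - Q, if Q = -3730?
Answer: 5045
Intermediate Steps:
L = 1315
L - Q = 1315 - 1*(-3730) = 1315 + 3730 = 5045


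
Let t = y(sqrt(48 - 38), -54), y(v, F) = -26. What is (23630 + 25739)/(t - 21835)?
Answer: -49369/21861 ≈ -2.2583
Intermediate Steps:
t = -26
(23630 + 25739)/(t - 21835) = (23630 + 25739)/(-26 - 21835) = 49369/(-21861) = 49369*(-1/21861) = -49369/21861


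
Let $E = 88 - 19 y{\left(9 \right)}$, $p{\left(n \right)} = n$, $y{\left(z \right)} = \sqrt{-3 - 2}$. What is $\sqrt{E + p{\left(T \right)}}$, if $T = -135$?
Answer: $\sqrt{-47 - 19 i \sqrt{5}} \approx 2.8597 - 7.4282 i$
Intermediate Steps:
$y{\left(z \right)} = i \sqrt{5}$ ($y{\left(z \right)} = \sqrt{-5} = i \sqrt{5}$)
$E = 88 - 19 i \sqrt{5} \approx 88.0 - 42.485 i$
$\sqrt{E + p{\left(T \right)}} = \sqrt{\left(88 - 19 i \sqrt{5}\right) - 135} = \sqrt{-47 - 19 i \sqrt{5}}$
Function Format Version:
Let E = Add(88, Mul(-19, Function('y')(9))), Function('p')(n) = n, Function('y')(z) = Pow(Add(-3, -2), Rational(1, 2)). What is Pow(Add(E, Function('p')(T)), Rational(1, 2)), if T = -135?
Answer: Pow(Add(-47, Mul(-19, I, Pow(5, Rational(1, 2)))), Rational(1, 2)) ≈ Add(2.8597, Mul(-7.4282, I))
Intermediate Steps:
Function('y')(z) = Mul(I, Pow(5, Rational(1, 2))) (Function('y')(z) = Pow(-5, Rational(1, 2)) = Mul(I, Pow(5, Rational(1, 2))))
E = Add(88, Mul(-19, I, Pow(5, Rational(1, 2)))) (E = Add(88, Mul(-19, Mul(I, Pow(5, Rational(1, 2))))) = Add(88, Mul(-19, I, Pow(5, Rational(1, 2)))) ≈ Add(88.000, Mul(-42.485, I)))
Pow(Add(E, Function('p')(T)), Rational(1, 2)) = Pow(Add(Add(88, Mul(-19, I, Pow(5, Rational(1, 2)))), -135), Rational(1, 2)) = Pow(Add(-47, Mul(-19, I, Pow(5, Rational(1, 2)))), Rational(1, 2))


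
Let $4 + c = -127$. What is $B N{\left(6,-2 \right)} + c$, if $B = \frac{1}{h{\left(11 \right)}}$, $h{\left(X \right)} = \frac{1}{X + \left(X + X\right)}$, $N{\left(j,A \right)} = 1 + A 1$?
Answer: $-164$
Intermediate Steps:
$c = -131$ ($c = -4 - 127 = -131$)
$N{\left(j,A \right)} = 1 + A$
$h{\left(X \right)} = \frac{1}{3 X}$ ($h{\left(X \right)} = \frac{1}{X + 2 X} = \frac{1}{3 X}$)
$B = 33$ ($B = \frac{1}{\frac{1}{3} \cdot \frac{1}{11}} = \frac{1}{\frac{1}{33}} = 33$)
$B N{\left(6,-2 \right)} + c = 33 \left(1 - 2\right) - 131 = 33 \left(-1\right) - 131 = -33 - 131 = -164$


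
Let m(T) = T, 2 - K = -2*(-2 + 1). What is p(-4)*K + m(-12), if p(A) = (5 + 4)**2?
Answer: -12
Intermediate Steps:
K = 0 (K = 2 - (-2)*(-2 + 1) = 2 - (-2)*(-1) = 2 - 1*2 = 2 - 2 = 0)
p(A) = 81 (p(A) = 9**2 = 81)
p(-4)*K + m(-12) = 81*0 - 12 = 0 - 12 = -12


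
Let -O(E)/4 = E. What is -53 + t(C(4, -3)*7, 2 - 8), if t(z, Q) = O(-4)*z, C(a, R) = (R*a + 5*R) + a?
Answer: -2629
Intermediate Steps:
O(E) = -4*E
C(a, R) = a + 5*R + R*a (C(a, R) = (5*R + R*a) + a = a + 5*R + R*a)
t(z, Q) = 16*z (t(z, Q) = (-4*(-4))*z = 16*z)
-53 + t(C(4, -3)*7, 2 - 8) = -53 + 16*((4 + 5*(-3) - 3*4)*7) = -53 + 16*((4 - 15 - 12)*7) = -53 + 16*(-23*7) = -53 + 16*(-161) = -53 - 2576 = -2629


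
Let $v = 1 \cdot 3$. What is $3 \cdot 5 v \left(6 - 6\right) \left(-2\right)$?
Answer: $0$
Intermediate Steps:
$v = 3$
$3 \cdot 5 v \left(6 - 6\right) \left(-2\right) = 3 \cdot 5 \cdot 3 \left(6 - 6\right) \left(-2\right) = 15 \cdot 3 \cdot 0 \left(-2\right) = 45 \cdot 0 \left(-2\right) = 0 \left(-2\right) = 0$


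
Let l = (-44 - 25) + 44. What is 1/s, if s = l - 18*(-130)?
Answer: 1/2315 ≈ 0.00043197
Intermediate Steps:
l = -25 (l = -69 + 44 = -25)
s = 2315 (s = -25 - 18*(-130) = -25 + 2340 = 2315)
1/s = 1/2315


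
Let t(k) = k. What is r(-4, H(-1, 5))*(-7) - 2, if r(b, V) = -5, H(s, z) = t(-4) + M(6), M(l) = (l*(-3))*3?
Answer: 33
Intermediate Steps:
M(l) = -9*l (M(l) = -3*l*3 = -9*l)
H(s, z) = -58 (H(s, z) = -4 - 9*6 = -4 - 54 = -58)
r(-4, H(-1, 5))*(-7) - 2 = -5*(-7) - 2 = 35 - 2 = 33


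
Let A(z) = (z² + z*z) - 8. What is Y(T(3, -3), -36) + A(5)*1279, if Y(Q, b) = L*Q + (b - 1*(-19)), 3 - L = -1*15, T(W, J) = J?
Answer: 53647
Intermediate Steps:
A(z) = -8 + 2*z² (A(z) = (z² + z²) - 8 = 2*z² - 8 = -8 + 2*z²)
L = 18 (L = 3 - (-1)*15 = 3 - 1*(-15) = 3 + 15 = 18)
Y(Q, b) = 19 + b + 18*Q (Y(Q, b) = 18*Q + (b - 1*(-19)) = 18*Q + (b + 19) = 18*Q + (19 + b) = 19 + b + 18*Q)
Y(T(3, -3), -36) + A(5)*1279 = (19 - 36 + 18*(-3)) + (-8 + 2*5²)*1279 = (19 - 36 - 54) + (-8 + 2*25)*1279 = -71 + (-8 + 50)*1279 = -71 + 42*1279 = -71 + 53718 = 53647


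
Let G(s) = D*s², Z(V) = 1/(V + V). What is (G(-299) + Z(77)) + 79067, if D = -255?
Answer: -3498600951/154 ≈ -2.2718e+7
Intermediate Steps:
Z(V) = 1/(2*V)
G(s) = -255*s²
(G(-299) + Z(77)) + 79067 = (-255*(-299)² + (½)/77) + 79067 = (-255*89401 + (½)*(1/77)) + 79067 = (-22797255 + 1/154) + 79067 = -3510777269/154 + 79067 = -3498600951/154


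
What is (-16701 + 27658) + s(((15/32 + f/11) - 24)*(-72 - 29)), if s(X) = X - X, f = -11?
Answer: 10957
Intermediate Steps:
s(X) = 0
(-16701 + 27658) + s(((15/32 + f/11) - 24)*(-72 - 29)) = (-16701 + 27658) + 0 = 10957 + 0 = 10957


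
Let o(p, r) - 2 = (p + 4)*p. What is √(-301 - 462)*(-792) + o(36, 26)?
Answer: 1442 - 792*I*√763 ≈ 1442.0 - 21877.0*I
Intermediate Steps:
o(p, r) = 2 + p*(4 + p) (o(p, r) = 2 + (p + 4)*p = 2 + (4 + p)*p = 2 + p*(4 + p))
√(-301 - 462)*(-792) + o(36, 26) = √(-301 - 462)*(-792) + (2 + 36² + 4*36) = √(-763)*(-792) + (2 + 1296 + 144) = (I*√763)*(-792) + 1442 = -792*I*√763 + 1442 = 1442 - 792*I*√763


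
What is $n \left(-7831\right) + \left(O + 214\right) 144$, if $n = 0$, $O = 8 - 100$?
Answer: $17568$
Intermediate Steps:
$O = -92$ ($O = 8 - 100 = -92$)
$n \left(-7831\right) + \left(O + 214\right) 144 = 0 \left(-7831\right) + \left(-92 + 214\right) 144 = 0 + 122 \cdot 144 = 0 + 17568 = 17568$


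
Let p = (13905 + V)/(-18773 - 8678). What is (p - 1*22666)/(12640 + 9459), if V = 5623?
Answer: -622223894/606639649 ≈ -1.0257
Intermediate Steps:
p = -19528/27451 (p = (13905 + 5623)/(-18773 - 8678) = 19528/(-27451) = 19528*(-1/27451) = -19528/27451 ≈ -0.71138)
(p - 1*22666)/(12640 + 9459) = (-19528/27451 - 1*22666)/(12640 + 9459) = (-19528/27451 - 22666)/22099 = -622223894/27451*1/22099 = -622223894/606639649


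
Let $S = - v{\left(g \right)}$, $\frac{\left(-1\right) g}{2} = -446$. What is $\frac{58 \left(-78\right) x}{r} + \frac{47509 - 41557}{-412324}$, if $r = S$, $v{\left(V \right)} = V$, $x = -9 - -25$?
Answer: $\frac{1865021952}{22987063} \approx 81.134$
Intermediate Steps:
$g = 892$ ($g = \left(-2\right) \left(-446\right) = 892$)
$x = 16$ ($x = -9 + 25 = 16$)
$S = -892$ ($S = \left(-1\right) 892 = -892$)
$r = -892$
$\frac{58 \left(-78\right) x}{r} + \frac{47509 - 41557}{-412324} = \frac{58 \left(-78\right) 16}{-892} + \frac{47509 - 41557}{-412324} = \left(-4524\right) 16 \left(- \frac{1}{892}\right) + 5952 \left(- \frac{1}{412324}\right) = \left(-72384\right) \left(- \frac{1}{892}\right) - \frac{1488}{103081} = \frac{18096}{223} - \frac{1488}{103081} = \frac{1865021952}{22987063}$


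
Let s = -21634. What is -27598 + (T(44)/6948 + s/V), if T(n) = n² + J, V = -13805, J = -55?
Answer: -294104994387/10657460 ≈ -27596.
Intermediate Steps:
T(n) = -55 + n² (T(n) = n² - 55 = -55 + n²)
-27598 + (T(44)/6948 + s/V) = -27598 + ((-55 + 44²)/6948 - 21634/(-13805)) = -27598 + ((-55 + 1936)*(1/6948) - 21634*(-1/13805)) = -27598 + (1881*(1/6948) + 21634/13805) = -27598 + (209/772 + 21634/13805) = -27598 + 19586693/10657460 = -294104994387/10657460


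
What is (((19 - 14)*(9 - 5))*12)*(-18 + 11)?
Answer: -1680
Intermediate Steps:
(((19 - 14)*(9 - 5))*12)*(-18 + 11) = ((5*4)*12)*(-7) = (20*12)*(-7) = 240*(-7) = -1680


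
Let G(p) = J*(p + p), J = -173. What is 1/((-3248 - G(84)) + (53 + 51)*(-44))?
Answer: 1/21240 ≈ 4.7081e-5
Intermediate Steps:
G(p) = -346*p (G(p) = -173*(p + p) = -346*p)
1/((-3248 - G(84)) + (53 + 51)*(-44)) = 1/((-3248 - (-346)*84) + (53 + 51)*(-44)) = 1/((-3248 - 1*(-29064)) + 104*(-44)) = 1/((-3248 + 29064) - 4576) = 1/(25816 - 4576) = 1/21240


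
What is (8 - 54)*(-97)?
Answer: 4462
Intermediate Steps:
(8 - 54)*(-97) = -46*(-97) = 4462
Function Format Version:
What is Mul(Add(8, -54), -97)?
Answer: 4462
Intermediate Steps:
Mul(Add(8, -54), -97) = Mul(-46, -97) = 4462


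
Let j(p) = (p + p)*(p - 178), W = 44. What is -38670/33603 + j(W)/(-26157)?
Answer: -205081538/292984557 ≈ -0.69997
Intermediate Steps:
j(p) = 2*p*(-178 + p) (j(p) = (2*p)*(-178 + p) = 2*p*(-178 + p))
-38670/33603 + j(W)/(-26157) = -38670/33603 + (2*44*(-178 + 44))/(-26157) = -38670*1/33603 + (2*44*(-134))*(-1/26157) = -12890/11201 - 11792*(-1/26157) = -12890/11201 + 11792/26157 = -205081538/292984557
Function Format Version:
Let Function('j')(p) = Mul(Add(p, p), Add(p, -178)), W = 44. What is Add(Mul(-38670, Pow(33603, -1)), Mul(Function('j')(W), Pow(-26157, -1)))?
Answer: Rational(-205081538, 292984557) ≈ -0.69997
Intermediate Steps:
Function('j')(p) = Mul(2, p, Add(-178, p)) (Function('j')(p) = Mul(Mul(2, p), Add(-178, p)) = Mul(2, p, Add(-178, p)))
Add(Mul(-38670, Pow(33603, -1)), Mul(Function('j')(W), Pow(-26157, -1))) = Add(Mul(-38670, Pow(33603, -1)), Mul(Mul(2, 44, Add(-178, 44)), Pow(-26157, -1))) = Add(Mul(-38670, Rational(1, 33603)), Mul(Mul(2, 44, -134), Rational(-1, 26157))) = Add(Rational(-12890, 11201), Mul(-11792, Rational(-1, 26157))) = Add(Rational(-12890, 11201), Rational(11792, 26157)) = Rational(-205081538, 292984557)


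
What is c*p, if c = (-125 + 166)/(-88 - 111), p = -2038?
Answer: 83558/199 ≈ 419.89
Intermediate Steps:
c = -41/199 (c = 41/(-199) = 41*(-1/199) = -41/199 ≈ -0.20603)
c*p = -41/199*(-2038) = 83558/199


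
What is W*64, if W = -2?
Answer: -128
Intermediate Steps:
W*64 = -2*64 = -128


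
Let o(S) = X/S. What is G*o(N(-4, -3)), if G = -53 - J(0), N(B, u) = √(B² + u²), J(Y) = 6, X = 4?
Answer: -236/5 ≈ -47.200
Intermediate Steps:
o(S) = 4/S
G = -59 (G = -53 - 1*6 = -53 - 6 = -59)
G*o(N(-4, -3)) = -236/(√((-4)² + (-3)²)) = -236/(√(16 + 9)) = -236/(√25) = -236/5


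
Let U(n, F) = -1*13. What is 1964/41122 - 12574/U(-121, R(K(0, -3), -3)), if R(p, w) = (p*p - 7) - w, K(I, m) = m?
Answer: 258546780/267293 ≈ 967.28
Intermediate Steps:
R(p, w) = -7 + p² - w (R(p, w) = (p² - 7) - w = (-7 + p²) - w = -7 + p² - w)
U(n, F) = -13
1964/41122 - 12574/U(-121, R(K(0, -3), -3)) = 1964/41122 - 12574/(-13) = 1964*(1/41122) - 12574*(-1/13) = 982/20561 + 12574/13 = 258546780/267293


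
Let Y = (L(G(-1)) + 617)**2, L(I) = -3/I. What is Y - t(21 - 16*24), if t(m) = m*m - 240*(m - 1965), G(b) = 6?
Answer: -1241667/4 ≈ -3.1042e+5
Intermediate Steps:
t(m) = 471600 + m**2 - 240*m (t(m) = m**2 - 240*(-1965 + m) = m**2 + (471600 - 240*m) = 471600 + m**2 - 240*m)
Y = 1520289/4 (Y = (-3/6 + 617)**2 = (-3*1/6 + 617)**2 = (-1/2 + 617)**2 = (1233/2)**2 = 1520289/4 ≈ 3.8007e+5)
Y - t(21 - 16*24) = 1520289/4 - (471600 + (21 - 16*24)**2 - 240*(21 - 16*24)) = 1520289/4 - (471600 + (21 - 384)**2 - 240*(21 - 384)) = 1520289/4 - (471600 + (-363)**2 - 240*(-363)) = 1520289/4 - (471600 + 131769 + 87120) = 1520289/4 - 1*690489 = 1520289/4 - 690489 = -1241667/4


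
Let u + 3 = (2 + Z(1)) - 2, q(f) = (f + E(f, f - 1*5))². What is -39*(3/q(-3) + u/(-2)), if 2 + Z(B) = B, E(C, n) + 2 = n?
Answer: -1023/13 ≈ -78.692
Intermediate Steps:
E(C, n) = -2 + n
Z(B) = -2 + B
q(f) = (-7 + 2*f)² (q(f) = (f + (-2 + (f - 1*5)))² = (f + (-2 + (f - 5)))² = (f + (-2 + (-5 + f)))² = (f + (-7 + f))² = (-7 + 2*f)²)
u = -4 (u = -3 + ((2 + (-2 + 1)) - 2) = -3 + ((2 - 1) - 2) = -3 + (1 - 2) = -3 - 1 = -4)
-39*(3/q(-3) + u/(-2)) = -39*(3/((-7 + 2*(-3))²) - 4/(-2)) = -39*(3/((-7 - 6)²) - 4*(-½)) = -39*(3/((-13)²) + 2) = -39*(3/169 + 2) = -39*341/169 = -1023/13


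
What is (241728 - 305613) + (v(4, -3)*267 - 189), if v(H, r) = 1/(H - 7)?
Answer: -64163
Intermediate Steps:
v(H, r) = 1/(-7 + H)
(241728 - 305613) + (v(4, -3)*267 - 189) = (241728 - 305613) + (267/(-7 + 4) - 189) = -63885 + (267/(-3) - 189) = -63885 + (-⅓*267 - 189) = -63885 + (-89 - 189) = -63885 - 278 = -64163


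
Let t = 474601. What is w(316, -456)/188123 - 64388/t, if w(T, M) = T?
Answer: -11962889808/89283363923 ≈ -0.13399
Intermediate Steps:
w(316, -456)/188123 - 64388/t = 316/188123 - 64388/474601 = -11962889808/89283363923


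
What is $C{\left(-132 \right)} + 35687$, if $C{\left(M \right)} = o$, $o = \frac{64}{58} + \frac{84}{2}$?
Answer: $\frac{1036173}{29} \approx 35730.0$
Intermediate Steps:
$o = \frac{1250}{29}$ ($o = 64 \cdot \frac{1}{58} + 84 \cdot \frac{1}{2} = \frac{32}{29} + 42 = \frac{1250}{29} \approx 43.103$)
$C{\left(M \right)} = \frac{1250}{29}$
$C{\left(-132 \right)} + 35687 = \frac{1250}{29} + 35687 = \frac{1036173}{29}$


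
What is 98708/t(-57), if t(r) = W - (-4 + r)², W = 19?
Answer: -49354/1851 ≈ -26.663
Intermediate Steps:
t(r) = 19 - (-4 + r)²
98708/t(-57) = 98708/(19 - (-4 - 57)²) = 98708/(19 - 1*(-61)²) = 98708/(19 - 1*3721) = 98708/(19 - 3721) = 98708/(-3702) = 98708*(-1/3702) = -49354/1851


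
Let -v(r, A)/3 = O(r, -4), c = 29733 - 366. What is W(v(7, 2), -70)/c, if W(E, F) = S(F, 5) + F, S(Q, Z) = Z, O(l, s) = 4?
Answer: -5/2259 ≈ -0.0022134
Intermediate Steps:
c = 29367
v(r, A) = -12 (v(r, A) = -3*4 = -12)
W(E, F) = 5 + F
W(v(7, 2), -70)/c = (5 - 70)/29367 = -65*1/29367 = -5/2259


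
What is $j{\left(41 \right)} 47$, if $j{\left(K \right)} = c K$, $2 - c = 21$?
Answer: $-36613$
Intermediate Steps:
$c = -19$ ($c = 2 - 21 = -19$)
$j{\left(K \right)} = - 19 K$
$j{\left(41 \right)} 47 = \left(-19\right) 41 \cdot 47 = \left(-779\right) 47 = -36613$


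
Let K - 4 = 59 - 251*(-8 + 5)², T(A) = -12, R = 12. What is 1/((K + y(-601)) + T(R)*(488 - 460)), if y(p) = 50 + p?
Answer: -1/3083 ≈ -0.00032436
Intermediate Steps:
K = -2196 (K = 4 + (59 - 251*(-8 + 5)²) = 4 + (59 - 251*(-3)²) = 4 + (59 - 251*9) = 4 + (59 - 2259) = 4 - 2200 = -2196)
1/((K + y(-601)) + T(R)*(488 - 460)) = 1/((-2196 + (50 - 601)) - 12*(488 - 460)) = 1/((-2196 - 551) - 12*28) = 1/(-2747 - 336) = 1/(-3083) = -1/3083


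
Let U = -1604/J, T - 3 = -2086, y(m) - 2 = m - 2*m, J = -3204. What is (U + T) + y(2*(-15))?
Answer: -1642450/801 ≈ -2050.5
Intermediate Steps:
y(m) = 2 - m (y(m) = 2 + (m - 2*m) = 2 - m)
T = -2083 (T = 3 - 2086 = -2083)
U = 401/801 (U = -1604/(-3204) = -1604*(-1/3204) = 401/801 ≈ 0.50062)
(U + T) + y(2*(-15)) = (401/801 - 2083) + (2 - 2*(-15)) = -1668082/801 + (2 - 1*(-30)) = -1668082/801 + (2 + 30) = -1668082/801 + 32 = -1642450/801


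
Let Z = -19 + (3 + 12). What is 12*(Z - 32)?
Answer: -432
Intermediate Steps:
Z = -4 (Z = -19 + 15 = -4)
12*(Z - 32) = 12*(-4 - 32) = 12*(-36) = -432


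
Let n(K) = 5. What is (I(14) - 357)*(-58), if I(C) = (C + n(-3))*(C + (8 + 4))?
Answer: -7946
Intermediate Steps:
I(C) = (5 + C)*(12 + C) (I(C) = (C + 5)*(C + (8 + 4)) = (5 + C)*(C + 12) = (5 + C)*(12 + C))
(I(14) - 357)*(-58) = ((60 + 14**2 + 17*14) - 357)*(-58) = ((60 + 196 + 238) - 357)*(-58) = (494 - 357)*(-58) = 137*(-58) = -7946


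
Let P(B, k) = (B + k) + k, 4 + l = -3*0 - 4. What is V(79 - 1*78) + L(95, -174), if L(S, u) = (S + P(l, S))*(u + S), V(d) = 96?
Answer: -21787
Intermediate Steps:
l = -8 (l = -4 + (-3*0 - 4) = -4 + (0 - 4) = -4 - 4 = -8)
P(B, k) = B + 2*k
L(S, u) = (-8 + 3*S)*(S + u) (L(S, u) = (S + (-8 + 2*S))*(u + S) = (-8 + 3*S)*(S + u))
V(79 - 1*78) + L(95, -174) = 96 + (-8*95 - 8*(-174) + 3*95² + 3*95*(-174)) = 96 + (-760 + 1392 + 3*9025 - 49590) = 96 + (-760 + 1392 + 27075 - 49590) = 96 - 21883 = -21787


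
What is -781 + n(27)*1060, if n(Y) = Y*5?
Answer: 142319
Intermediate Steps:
n(Y) = 5*Y
-781 + n(27)*1060 = -781 + (5*27)*1060 = -781 + 135*1060 = -781 + 143100 = 142319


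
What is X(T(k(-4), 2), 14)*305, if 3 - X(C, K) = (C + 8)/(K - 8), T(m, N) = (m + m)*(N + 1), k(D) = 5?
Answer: -3050/3 ≈ -1016.7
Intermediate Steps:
T(m, N) = 2*m*(1 + N) (T(m, N) = (2*m)*(1 + N) = 2*m*(1 + N))
X(C, K) = 3 - (8 + C)/(-8 + K) (X(C, K) = 3 - (C + 8)/(K - 8) = 3 - (8 + C)/(-8 + K))
X(T(k(-4), 2), 14)*305 = ((-32 - 2*5*(1 + 2) + 3*14)/(-8 + 14))*305 = ((-32 - 2*5*3 + 42)/6)*305 = ((-32 - 1*30 + 42)/6)*305 = ((-32 - 30 + 42)/6)*305 = ((⅙)*(-20))*305 = -10/3*305 = -3050/3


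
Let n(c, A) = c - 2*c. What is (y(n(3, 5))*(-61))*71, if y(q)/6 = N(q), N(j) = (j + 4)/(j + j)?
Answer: 4331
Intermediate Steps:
n(c, A) = -c
N(j) = (4 + j)/(2*j) (N(j) = (4 + j)/((2*j)) = (4 + j)*(1/(2*j)) = (4 + j)/(2*j))
y(q) = 3*(4 + q)/q (y(q) = 6*((4 + q)/(2*q)) = 3*(4 + q)/q)
(y(n(3, 5))*(-61))*71 = ((3 + 12/((-1*3)))*(-61))*71 = ((3 + 12/(-3))*(-61))*71 = ((3 + 12*(-1/3))*(-61))*71 = ((3 - 4)*(-61))*71 = -1*(-61)*71 = 61*71 = 4331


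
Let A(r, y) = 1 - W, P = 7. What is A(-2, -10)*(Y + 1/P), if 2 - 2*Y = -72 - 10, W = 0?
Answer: 295/7 ≈ 42.143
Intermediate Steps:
A(r, y) = 1 (A(r, y) = 1 - 1*0 = 1 + 0 = 1)
Y = 42 (Y = 1 - (-72 - 10)/2 = 1 - ½*(-82) = 1 + 41 = 42)
A(-2, -10)*(Y + 1/P) = 1*(42 + 1/7) = 1*(42 + ⅐) = 1*(295/7) = 295/7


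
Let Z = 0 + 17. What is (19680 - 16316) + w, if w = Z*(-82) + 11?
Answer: 1981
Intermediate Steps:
Z = 17
w = -1383 (w = 17*(-82) + 11 = -1394 + 11 = -1383)
(19680 - 16316) + w = (19680 - 16316) - 1383 = 3364 - 1383 = 1981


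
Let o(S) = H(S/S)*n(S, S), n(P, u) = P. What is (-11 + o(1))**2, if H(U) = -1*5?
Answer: 256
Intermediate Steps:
H(U) = -5
o(S) = -5*S
(-11 + o(1))**2 = (-11 - 5*1)**2 = (-11 - 5)**2 = (-16)**2 = 256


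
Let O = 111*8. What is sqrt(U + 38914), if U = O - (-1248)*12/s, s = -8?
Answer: sqrt(37930) ≈ 194.76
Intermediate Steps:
O = 888
U = -984 (U = 888 - (-1248)*12/(-8) = 888 - (-1248)*12*(-1/8) = 888 - (-1248)*(-3)/2 = 888 - 1*1872 = 888 - 1872 = -984)
sqrt(U + 38914) = sqrt(-984 + 38914) = sqrt(37930)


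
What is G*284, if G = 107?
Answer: 30388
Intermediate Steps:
G*284 = 107*284 = 30388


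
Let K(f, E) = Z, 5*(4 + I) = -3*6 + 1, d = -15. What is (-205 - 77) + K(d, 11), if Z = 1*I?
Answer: -1447/5 ≈ -289.40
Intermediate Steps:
I = -37/5 (I = -4 + (-3*6 + 1)/5 = -4 + (-18 + 1)/5 = -4 + (1/5)*(-17) = -4 - 17/5 = -37/5 ≈ -7.4000)
Z = -37/5 (Z = 1*(-37/5) = -37/5 ≈ -7.4000)
K(f, E) = -37/5
(-205 - 77) + K(d, 11) = (-205 - 77) - 37/5 = -282 - 37/5 = -1447/5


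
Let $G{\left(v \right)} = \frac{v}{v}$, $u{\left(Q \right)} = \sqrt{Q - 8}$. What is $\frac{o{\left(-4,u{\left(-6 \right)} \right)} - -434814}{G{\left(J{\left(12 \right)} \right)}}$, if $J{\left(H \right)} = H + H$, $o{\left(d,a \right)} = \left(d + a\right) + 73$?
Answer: $434883 + i \sqrt{14} \approx 4.3488 \cdot 10^{5} + 3.7417 i$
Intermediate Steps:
$u{\left(Q \right)} = \sqrt{-8 + Q}$
$o{\left(d,a \right)} = 73 + a + d$ ($o{\left(d,a \right)} = \left(a + d\right) + 73 = 73 + a + d$)
$J{\left(H \right)} = 2 H$
$G{\left(v \right)} = 1$
$\frac{o{\left(-4,u{\left(-6 \right)} \right)} - -434814}{G{\left(J{\left(12 \right)} \right)}} = \frac{\left(73 + \sqrt{-8 - 6} - 4\right) - -434814}{1} = \left(\left(73 + \sqrt{-14} - 4\right) + 434814\right) 1 = \left(\left(73 + i \sqrt{14} - 4\right) + 434814\right) 1 = \left(\left(69 + i \sqrt{14}\right) + 434814\right) 1 = \left(434883 + i \sqrt{14}\right) 1 = 434883 + i \sqrt{14}$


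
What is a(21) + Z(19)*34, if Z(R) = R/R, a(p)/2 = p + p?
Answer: 118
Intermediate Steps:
a(p) = 4*p (a(p) = 2*(p + p) = 2*(2*p) = 4*p)
Z(R) = 1
a(21) + Z(19)*34 = 4*21 + 1*34 = 84 + 34 = 118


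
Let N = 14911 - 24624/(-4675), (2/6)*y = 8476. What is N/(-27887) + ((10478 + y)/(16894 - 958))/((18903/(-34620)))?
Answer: -7627792980958633/1636372700536200 ≈ -4.6614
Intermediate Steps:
y = 25428 (y = 3*8476 = 25428)
N = 69733549/4675 (N = 14911 - 24624*(-1)/4675 = 14911 - 1*(-24624/4675) = 14911 + 24624/4675 = 69733549/4675 ≈ 14916.)
N/(-27887) + ((10478 + y)/(16894 - 958))/((18903/(-34620))) = (69733549/4675)/(-27887) + ((10478 + 25428)/(16894 - 958))/((18903/(-34620))) = (69733549/4675)*(-1/27887) + (35906/15936)/((18903*(-1/34620))) = -69733549/130371725 + (35906*(1/15936))/(-6301/11540) = -69733549/130371725 + (17953/7968)*(-11540/6301) = -69733549/130371725 - 51794405/12551592 = -7627792980958633/1636372700536200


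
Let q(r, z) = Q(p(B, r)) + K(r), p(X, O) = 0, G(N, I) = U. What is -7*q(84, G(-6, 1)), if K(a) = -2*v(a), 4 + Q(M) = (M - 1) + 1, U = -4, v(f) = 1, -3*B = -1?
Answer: 42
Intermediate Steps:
B = 1/3 (B = -1/3*(-1) = 1/3 ≈ 0.33333)
G(N, I) = -4
Q(M) = -4 + M (Q(M) = -4 + ((M - 1) + 1) = -4 + ((-1 + M) + 1) = -4 + M)
K(a) = -2 (K(a) = -2*1 = -2)
q(r, z) = -6 (q(r, z) = (-4 + 0) - 2 = -4 - 2 = -6)
-7*q(84, G(-6, 1)) = -7*(-6) = 42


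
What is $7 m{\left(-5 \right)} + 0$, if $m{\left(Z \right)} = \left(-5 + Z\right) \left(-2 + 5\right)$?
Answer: $-210$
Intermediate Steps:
$m{\left(Z \right)} = -15 + 3 Z$ ($m{\left(Z \right)} = \left(-5 + Z\right) 3 = -15 + 3 Z$)
$7 m{\left(-5 \right)} + 0 = 7 \left(-15 + 3 \left(-5\right)\right) + 0 = 7 \left(-15 - 15\right) + 0 = 7 \left(-30\right) + 0 = -210 + 0 = -210$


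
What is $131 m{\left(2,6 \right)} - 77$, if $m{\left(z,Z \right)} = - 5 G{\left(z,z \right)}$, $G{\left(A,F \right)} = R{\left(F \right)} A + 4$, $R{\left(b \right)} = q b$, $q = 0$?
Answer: $-2697$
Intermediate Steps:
$R{\left(b \right)} = 0$ ($R{\left(b \right)} = 0 b = 0$)
$G{\left(A,F \right)} = 4$ ($G{\left(A,F \right)} = 0 A + 4 = 0 + 4 = 4$)
$m{\left(z,Z \right)} = -20$ ($m{\left(z,Z \right)} = \left(-5\right) 4 = -20$)
$131 m{\left(2,6 \right)} - 77 = 131 \left(-20\right) - 77 = -2620 - 77 = -2697$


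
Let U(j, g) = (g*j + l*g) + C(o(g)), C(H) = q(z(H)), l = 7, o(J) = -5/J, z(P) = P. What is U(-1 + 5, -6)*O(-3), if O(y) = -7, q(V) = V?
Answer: 2737/6 ≈ 456.17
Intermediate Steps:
C(H) = H
U(j, g) = -5/g + 7*g + g*j (U(j, g) = (g*j + 7*g) - 5/g = (7*g + g*j) - 5/g = -5/g + 7*g + g*j)
U(-1 + 5, -6)*O(-3) = ((-5 + (-6)**2*(7 + (-1 + 5)))/(-6))*(-7) = -(-5 + 36*(7 + 4))/6*(-7) = -(-5 + 36*11)/6*(-7) = -(-5 + 396)/6*(-7) = -1/6*391*(-7) = -391/6*(-7) = 2737/6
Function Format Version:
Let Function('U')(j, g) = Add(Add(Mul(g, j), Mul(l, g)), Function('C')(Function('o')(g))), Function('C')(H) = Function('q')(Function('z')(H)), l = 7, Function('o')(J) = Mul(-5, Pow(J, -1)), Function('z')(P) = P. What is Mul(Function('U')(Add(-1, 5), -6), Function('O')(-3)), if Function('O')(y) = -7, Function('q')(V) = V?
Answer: Rational(2737, 6) ≈ 456.17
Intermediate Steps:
Function('C')(H) = H
Function('U')(j, g) = Add(Mul(-5, Pow(g, -1)), Mul(7, g), Mul(g, j)) (Function('U')(j, g) = Add(Add(Mul(g, j), Mul(7, g)), Mul(-5, Pow(g, -1))) = Add(Add(Mul(7, g), Mul(g, j)), Mul(-5, Pow(g, -1))) = Add(Mul(-5, Pow(g, -1)), Mul(7, g), Mul(g, j)))
Mul(Function('U')(Add(-1, 5), -6), Function('O')(-3)) = Mul(Mul(Pow(-6, -1), Add(-5, Mul(Pow(-6, 2), Add(7, Add(-1, 5))))), -7) = Mul(Mul(Rational(-1, 6), Add(-5, Mul(36, Add(7, 4)))), -7) = Mul(Mul(Rational(-1, 6), Add(-5, Mul(36, 11))), -7) = Mul(Mul(Rational(-1, 6), Add(-5, 396)), -7) = Mul(Mul(Rational(-1, 6), 391), -7) = Mul(Rational(-391, 6), -7) = Rational(2737, 6)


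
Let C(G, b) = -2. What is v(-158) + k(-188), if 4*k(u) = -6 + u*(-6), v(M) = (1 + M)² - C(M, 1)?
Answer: 49863/2 ≈ 24932.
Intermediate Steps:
v(M) = 2 + (1 + M)² (v(M) = (1 + M)² - 1*(-2) = (1 + M)² + 2 = 2 + (1 + M)²)
k(u) = -3/2 - 3*u/2 (k(u) = (-6 + u*(-6))/4 = (-6 - 6*u)/4 = -3/2 - 3*u/2)
v(-158) + k(-188) = (2 + (1 - 158)²) + (-3/2 - 3/2*(-188)) = (2 + (-157)²) + (-3/2 + 282) = (2 + 24649) + 561/2 = 24651 + 561/2 = 49863/2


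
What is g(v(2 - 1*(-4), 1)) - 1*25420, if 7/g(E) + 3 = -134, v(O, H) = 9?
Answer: -3482547/137 ≈ -25420.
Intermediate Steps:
g(E) = -7/137 (g(E) = 7/(-3 - 134) = 7/(-137) = 7*(-1/137) = -7/137)
g(v(2 - 1*(-4), 1)) - 1*25420 = -7/137 - 1*25420 = -7/137 - 25420 = -3482547/137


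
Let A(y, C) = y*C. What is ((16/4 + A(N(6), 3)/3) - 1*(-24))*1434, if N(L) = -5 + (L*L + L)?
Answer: 93210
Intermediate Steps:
N(L) = -5 + L + L**2 (N(L) = -5 + (L**2 + L) = -5 + (L + L**2) = -5 + L + L**2)
A(y, C) = C*y
((16/4 + A(N(6), 3)/3) - 1*(-24))*1434 = ((16/4 + (3*(-5 + 6 + 6**2))/3) - 1*(-24))*1434 = ((16*(1/4) + (3*(-5 + 6 + 36))*(1/3)) + 24)*1434 = ((4 + (3*37)*(1/3)) + 24)*1434 = ((4 + 111*(1/3)) + 24)*1434 = ((4 + 37) + 24)*1434 = (41 + 24)*1434 = 65*1434 = 93210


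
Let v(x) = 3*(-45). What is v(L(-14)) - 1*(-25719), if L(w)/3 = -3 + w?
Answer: 25584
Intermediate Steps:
L(w) = -9 + 3*w (L(w) = 3*(-3 + w) = -9 + 3*w)
v(x) = -135
v(L(-14)) - 1*(-25719) = -135 - 1*(-25719) = -135 + 25719 = 25584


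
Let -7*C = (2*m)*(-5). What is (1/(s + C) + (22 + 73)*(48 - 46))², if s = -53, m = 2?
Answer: 4446622489/123201 ≈ 36092.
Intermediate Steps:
C = 20/7 (C = -2*2*(-5)/7 = -4*(-5)/7 = -⅐*(-20) = 20/7 ≈ 2.8571)
(1/(s + C) + (22 + 73)*(48 - 46))² = (1/(-53 + 20/7) + (22 + 73)*(48 - 46))² = (1/(-351/7) + 95*2)² = (-7/351 + 190)² = (66683/351)² = 4446622489/123201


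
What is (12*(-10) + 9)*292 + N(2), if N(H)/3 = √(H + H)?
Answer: -32406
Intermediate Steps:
N(H) = 3*√2*√H (N(H) = 3*√(H + H) = 3*√(2*H) = 3*(√2*√H) = 3*√2*√H)
(12*(-10) + 9)*292 + N(2) = (12*(-10) + 9)*292 + 3*√2*√2 = (-120 + 9)*292 + 6 = -111*292 + 6 = -32412 + 6 = -32406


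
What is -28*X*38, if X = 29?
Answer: -30856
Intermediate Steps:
-28*X*38 = -28*29*38 = -812*38 = -30856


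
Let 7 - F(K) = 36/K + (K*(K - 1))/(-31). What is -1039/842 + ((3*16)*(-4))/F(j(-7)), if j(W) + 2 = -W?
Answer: -8376537/19366 ≈ -432.54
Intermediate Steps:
j(W) = -2 - W
F(K) = 7 - 36/K + K*(-1 + K)/31 (F(K) = 7 - (36/K + (K*(K - 1))/(-31)) = 7 - (36/K + (K*(-1 + K))*(-1/31)) = 7 - (36/K - K*(-1 + K)/31) = 7 + (-36/K + K*(-1 + K)/31) = 7 - 36/K + K*(-1 + K)/31)
-1039/842 + ((3*16)*(-4))/F(j(-7)) = -1039/842 + ((3*16)*(-4))/(((-1116 + (-2 - 1*(-7))*(217 + (-2 - 1*(-7))² - (-2 - 1*(-7))))/(31*(-2 - 1*(-7))))) = -1039*1/842 + (48*(-4))/(((-1116 + (-2 + 7)*(217 + (-2 + 7)² - (-2 + 7)))/(31*(-2 + 7)))) = -1039/842 - 192*155/(-1116 + 5*(217 + 5² - 1*5)) = -1039/842 - 192*155/(-1116 + 5*(217 + 25 - 5)) = -1039/842 - 192*155/(-1116 + 5*237) = -1039/842 - 192*155/(-1116 + 1185) = -1039/842 - 192/((1/31)*(⅕)*69) = -1039/842 - 192/69/155 = -1039/842 - 192*155/69 = -1039/842 - 9920/23 = -8376537/19366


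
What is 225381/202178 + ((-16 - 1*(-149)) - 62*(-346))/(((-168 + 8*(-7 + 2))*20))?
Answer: -342642717/84106048 ≈ -4.0739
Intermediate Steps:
225381/202178 + ((-16 - 1*(-149)) - 62*(-346))/(((-168 + 8*(-7 + 2))*20)) = 225381*(1/202178) + ((-16 + 149) + 21452)/(((-168 + 8*(-5))*20)) = 225381/202178 + (133 + 21452)/(((-168 - 40)*20)) = 225381/202178 + 21585/((-208*20)) = 225381/202178 + 21585/(-4160) = 225381/202178 + 21585*(-1/4160) = 225381/202178 - 4317/832 = -342642717/84106048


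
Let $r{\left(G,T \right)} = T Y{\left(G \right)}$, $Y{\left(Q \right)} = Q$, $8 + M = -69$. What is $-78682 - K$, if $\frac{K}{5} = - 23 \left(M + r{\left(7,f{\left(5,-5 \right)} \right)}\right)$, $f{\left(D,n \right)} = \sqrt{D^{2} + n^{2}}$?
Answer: $-87537 + 4025 \sqrt{2} \approx -81845.0$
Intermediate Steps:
$M = -77$ ($M = -8 - 69 = -77$)
$r{\left(G,T \right)} = G T$ ($r{\left(G,T \right)} = T G = G T$)
$K = 8855 - 4025 \sqrt{2}$ ($K = 5 \left(- 23 \left(-77 + 7 \sqrt{5^{2} + \left(-5\right)^{2}}\right)\right) = 5 \left(- 23 \left(-77 + 7 \sqrt{25 + 25}\right)\right) = 5 \left(- 23 \left(-77 + 7 \sqrt{50}\right)\right) = 5 \left(- 23 \left(-77 + 7 \cdot 5 \sqrt{2}\right)\right) = 5 \left(- 23 \left(-77 + 35 \sqrt{2}\right)\right) = 5 \left(1771 - 805 \sqrt{2}\right) = 8855 - 4025 \sqrt{2} \approx 3162.8$)
$-78682 - K = -78682 - \left(8855 - 4025 \sqrt{2}\right) = -87537 + 4025 \sqrt{2}$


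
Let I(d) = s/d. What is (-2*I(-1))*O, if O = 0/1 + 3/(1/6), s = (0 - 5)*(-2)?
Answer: 360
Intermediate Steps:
s = 10 (s = -5*(-2) = 10)
I(d) = 10/d
O = 18 (O = 0*1 + 3/(⅙) = 0 + 3*6 = 0 + 18 = 18)
(-2*I(-1))*O = -20/(-1)*18 = -20*(-1)*18 = -2*(-10)*18 = 20*18 = 360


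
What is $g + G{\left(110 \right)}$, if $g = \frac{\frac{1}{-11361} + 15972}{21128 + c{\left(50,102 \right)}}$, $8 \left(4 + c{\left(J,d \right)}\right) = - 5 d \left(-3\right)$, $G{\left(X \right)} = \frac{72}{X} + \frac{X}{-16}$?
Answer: $- \frac{211984524247}{38746008840} \approx -5.4711$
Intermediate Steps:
$G{\left(X \right)} = \frac{72}{X} - \frac{X}{16}$ ($G{\left(X \right)} = \frac{72}{X} + X \left(- \frac{1}{16}\right) = \frac{72}{X} - \frac{X}{16}$)
$c{\left(J,d \right)} = -4 + \frac{15 d}{8}$ ($c{\left(J,d \right)} = -4 + \frac{- 5 d \left(-3\right)}{8} = -4 + \frac{15 d}{8}$)
$g = \frac{725831564}{968650221}$ ($g = \frac{\frac{1}{-11361} + 15972}{21128 + \left(-4 + \frac{15}{8} \cdot 102\right)} = \frac{- \frac{1}{11361} + 15972}{21128 + \left(-4 + \frac{765}{4}\right)} = \frac{181457891}{11361 \left(21128 + \frac{749}{4}\right)} = \frac{181457891}{11361 \cdot \frac{85261}{4}} = \frac{181457891}{11361} \cdot \frac{4}{85261} = \frac{725831564}{968650221} \approx 0.74932$)
$g + G{\left(110 \right)} = \frac{725831564}{968650221} + \left(\frac{72}{110} - \frac{55}{8}\right) = \frac{725831564}{968650221} + \left(72 \cdot \frac{1}{110} - \frac{55}{8}\right) = \frac{725831564}{968650221} + \left(\frac{36}{55} - \frac{55}{8}\right) = \frac{725831564}{968650221} - \frac{2737}{440} = - \frac{211984524247}{38746008840}$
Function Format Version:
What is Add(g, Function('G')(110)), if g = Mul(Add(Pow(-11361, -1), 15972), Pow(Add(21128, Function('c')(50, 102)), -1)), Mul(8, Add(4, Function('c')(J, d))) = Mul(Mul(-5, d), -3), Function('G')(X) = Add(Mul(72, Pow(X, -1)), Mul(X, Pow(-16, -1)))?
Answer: Rational(-211984524247, 38746008840) ≈ -5.4711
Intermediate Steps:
Function('G')(X) = Add(Mul(72, Pow(X, -1)), Mul(Rational(-1, 16), X)) (Function('G')(X) = Add(Mul(72, Pow(X, -1)), Mul(X, Rational(-1, 16))) = Add(Mul(72, Pow(X, -1)), Mul(Rational(-1, 16), X)))
Function('c')(J, d) = Add(-4, Mul(Rational(15, 8), d)) (Function('c')(J, d) = Add(-4, Mul(Rational(1, 8), Mul(Mul(-5, d), -3))) = Add(-4, Mul(Rational(1, 8), Mul(15, d))) = Add(-4, Mul(Rational(15, 8), d)))
g = Rational(725831564, 968650221) (g = Mul(Add(Pow(-11361, -1), 15972), Pow(Add(21128, Add(-4, Mul(Rational(15, 8), 102))), -1)) = Mul(Add(Rational(-1, 11361), 15972), Pow(Add(21128, Add(-4, Rational(765, 4))), -1)) = Mul(Rational(181457891, 11361), Pow(Add(21128, Rational(749, 4)), -1)) = Mul(Rational(181457891, 11361), Pow(Rational(85261, 4), -1)) = Mul(Rational(181457891, 11361), Rational(4, 85261)) = Rational(725831564, 968650221) ≈ 0.74932)
Add(g, Function('G')(110)) = Add(Rational(725831564, 968650221), Add(Mul(72, Pow(110, -1)), Mul(Rational(-1, 16), 110))) = Add(Rational(725831564, 968650221), Add(Mul(72, Rational(1, 110)), Rational(-55, 8))) = Add(Rational(725831564, 968650221), Add(Rational(36, 55), Rational(-55, 8))) = Add(Rational(725831564, 968650221), Rational(-2737, 440)) = Rational(-211984524247, 38746008840)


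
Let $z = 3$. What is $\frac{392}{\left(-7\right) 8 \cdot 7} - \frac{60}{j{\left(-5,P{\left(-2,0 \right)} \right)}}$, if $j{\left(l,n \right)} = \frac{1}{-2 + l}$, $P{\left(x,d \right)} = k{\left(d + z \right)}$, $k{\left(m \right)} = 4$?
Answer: $419$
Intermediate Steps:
$P{\left(x,d \right)} = 4$
$\frac{392}{\left(-7\right) 8 \cdot 7} - \frac{60}{j{\left(-5,P{\left(-2,0 \right)} \right)}} = \frac{392}{\left(-7\right) 8 \cdot 7} - \frac{60}{\frac{1}{-2 - 5}} = \frac{392}{\left(-56\right) 7} - \frac{60}{\frac{1}{-7}} = \frac{392}{-392} - \frac{60}{- \frac{1}{7}} = 392 \left(- \frac{1}{392}\right) - -420 = -1 + 420 = 419$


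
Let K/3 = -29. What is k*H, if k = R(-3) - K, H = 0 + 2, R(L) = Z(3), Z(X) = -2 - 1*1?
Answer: 168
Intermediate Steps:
K = -87 (K = 3*(-29) = -87)
Z(X) = -3 (Z(X) = -2 - 1 = -3)
R(L) = -3
H = 2
k = 84 (k = -3 - 1*(-87) = -3 + 87 = 84)
k*H = 84*2 = 168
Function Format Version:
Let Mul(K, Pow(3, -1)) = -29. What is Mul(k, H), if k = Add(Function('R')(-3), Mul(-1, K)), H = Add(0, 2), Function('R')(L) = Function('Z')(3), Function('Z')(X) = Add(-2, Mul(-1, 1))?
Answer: 168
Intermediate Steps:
K = -87 (K = Mul(3, -29) = -87)
Function('Z')(X) = -3 (Function('Z')(X) = Add(-2, -1) = -3)
Function('R')(L) = -3
H = 2
k = 84 (k = Add(-3, Mul(-1, -87)) = Add(-3, 87) = 84)
Mul(k, H) = Mul(84, 2) = 168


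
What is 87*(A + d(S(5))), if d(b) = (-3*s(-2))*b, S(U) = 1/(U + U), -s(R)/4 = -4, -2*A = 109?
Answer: -51591/10 ≈ -5159.1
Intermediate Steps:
A = -109/2 (A = -½*109 = -109/2 ≈ -54.500)
s(R) = 16 (s(R) = -4*(-4) = 16)
S(U) = 1/(2*U)
d(b) = -48*b (d(b) = (-3*16)*b = -48*b)
87*(A + d(S(5))) = 87*(-109/2 - 24/5) = 87*(-593/10) = -51591/10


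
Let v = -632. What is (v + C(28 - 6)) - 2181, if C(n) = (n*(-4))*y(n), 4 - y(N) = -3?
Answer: -3429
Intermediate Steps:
y(N) = 7 (y(N) = 4 - 1*(-3) = 4 + 3 = 7)
C(n) = -28*n (C(n) = (n*(-4))*7 = -4*n*7 = -28*n)
(v + C(28 - 6)) - 2181 = (-632 - 28*(28 - 6)) - 2181 = (-632 - 28*22) - 2181 = (-632 - 616) - 2181 = -1248 - 2181 = -3429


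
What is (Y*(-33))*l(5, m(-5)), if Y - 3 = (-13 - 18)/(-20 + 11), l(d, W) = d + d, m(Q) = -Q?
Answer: -6380/3 ≈ -2126.7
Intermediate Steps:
l(d, W) = 2*d
Y = 58/9 (Y = 3 + (-13 - 18)/(-20 + 11) = 3 - 31/(-9) = 3 - 31*(-1/9) = 3 + 31/9 = 58/9 ≈ 6.4444)
(Y*(-33))*l(5, m(-5)) = ((58/9)*(-33))*(2*5) = -638/3*10 = -6380/3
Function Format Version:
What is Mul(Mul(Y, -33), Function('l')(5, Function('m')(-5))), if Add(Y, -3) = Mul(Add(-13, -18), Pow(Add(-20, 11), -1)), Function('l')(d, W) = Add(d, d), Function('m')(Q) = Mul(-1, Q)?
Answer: Rational(-6380, 3) ≈ -2126.7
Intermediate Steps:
Function('l')(d, W) = Mul(2, d)
Y = Rational(58, 9) (Y = Add(3, Mul(Add(-13, -18), Pow(Add(-20, 11), -1))) = Add(3, Mul(-31, Pow(-9, -1))) = Add(3, Mul(-31, Rational(-1, 9))) = Add(3, Rational(31, 9)) = Rational(58, 9) ≈ 6.4444)
Mul(Mul(Y, -33), Function('l')(5, Function('m')(-5))) = Mul(Mul(Rational(58, 9), -33), Mul(2, 5)) = Mul(Rational(-638, 3), 10) = Rational(-6380, 3)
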